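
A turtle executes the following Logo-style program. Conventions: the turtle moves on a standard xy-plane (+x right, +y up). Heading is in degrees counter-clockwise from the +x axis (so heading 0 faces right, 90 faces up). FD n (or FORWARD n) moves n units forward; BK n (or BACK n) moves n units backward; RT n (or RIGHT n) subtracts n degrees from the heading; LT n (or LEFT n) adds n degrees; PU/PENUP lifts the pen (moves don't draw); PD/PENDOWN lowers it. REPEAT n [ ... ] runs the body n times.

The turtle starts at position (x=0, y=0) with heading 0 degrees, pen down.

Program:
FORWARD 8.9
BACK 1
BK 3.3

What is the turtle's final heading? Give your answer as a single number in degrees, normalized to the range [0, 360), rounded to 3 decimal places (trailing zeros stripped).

Executing turtle program step by step:
Start: pos=(0,0), heading=0, pen down
FD 8.9: (0,0) -> (8.9,0) [heading=0, draw]
BK 1: (8.9,0) -> (7.9,0) [heading=0, draw]
BK 3.3: (7.9,0) -> (4.6,0) [heading=0, draw]
Final: pos=(4.6,0), heading=0, 3 segment(s) drawn

Answer: 0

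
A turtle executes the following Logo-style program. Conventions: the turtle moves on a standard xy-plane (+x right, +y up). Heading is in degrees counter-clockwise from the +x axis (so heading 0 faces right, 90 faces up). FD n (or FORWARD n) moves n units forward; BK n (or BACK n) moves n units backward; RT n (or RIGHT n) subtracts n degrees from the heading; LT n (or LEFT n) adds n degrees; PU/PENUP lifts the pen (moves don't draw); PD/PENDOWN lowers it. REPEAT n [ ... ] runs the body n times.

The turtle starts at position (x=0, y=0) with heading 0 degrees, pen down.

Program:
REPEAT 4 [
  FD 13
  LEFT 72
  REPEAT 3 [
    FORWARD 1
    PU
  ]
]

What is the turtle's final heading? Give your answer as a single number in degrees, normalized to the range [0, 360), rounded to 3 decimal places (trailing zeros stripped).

Answer: 288

Derivation:
Executing turtle program step by step:
Start: pos=(0,0), heading=0, pen down
REPEAT 4 [
  -- iteration 1/4 --
  FD 13: (0,0) -> (13,0) [heading=0, draw]
  LT 72: heading 0 -> 72
  REPEAT 3 [
    -- iteration 1/3 --
    FD 1: (13,0) -> (13.309,0.951) [heading=72, draw]
    PU: pen up
    -- iteration 2/3 --
    FD 1: (13.309,0.951) -> (13.618,1.902) [heading=72, move]
    PU: pen up
    -- iteration 3/3 --
    FD 1: (13.618,1.902) -> (13.927,2.853) [heading=72, move]
    PU: pen up
  ]
  -- iteration 2/4 --
  FD 13: (13.927,2.853) -> (17.944,15.217) [heading=72, move]
  LT 72: heading 72 -> 144
  REPEAT 3 [
    -- iteration 1/3 --
    FD 1: (17.944,15.217) -> (17.135,15.805) [heading=144, move]
    PU: pen up
    -- iteration 2/3 --
    FD 1: (17.135,15.805) -> (16.326,16.392) [heading=144, move]
    PU: pen up
    -- iteration 3/3 --
    FD 1: (16.326,16.392) -> (15.517,16.98) [heading=144, move]
    PU: pen up
  ]
  -- iteration 3/4 --
  FD 13: (15.517,16.98) -> (5,24.621) [heading=144, move]
  LT 72: heading 144 -> 216
  REPEAT 3 [
    -- iteration 1/3 --
    FD 1: (5,24.621) -> (4.191,24.034) [heading=216, move]
    PU: pen up
    -- iteration 2/3 --
    FD 1: (4.191,24.034) -> (3.382,23.446) [heading=216, move]
    PU: pen up
    -- iteration 3/3 --
    FD 1: (3.382,23.446) -> (2.573,22.858) [heading=216, move]
    PU: pen up
  ]
  -- iteration 4/4 --
  FD 13: (2.573,22.858) -> (-7.944,15.217) [heading=216, move]
  LT 72: heading 216 -> 288
  REPEAT 3 [
    -- iteration 1/3 --
    FD 1: (-7.944,15.217) -> (-7.635,14.266) [heading=288, move]
    PU: pen up
    -- iteration 2/3 --
    FD 1: (-7.635,14.266) -> (-7.326,13.315) [heading=288, move]
    PU: pen up
    -- iteration 3/3 --
    FD 1: (-7.326,13.315) -> (-7.017,12.364) [heading=288, move]
    PU: pen up
  ]
]
Final: pos=(-7.017,12.364), heading=288, 2 segment(s) drawn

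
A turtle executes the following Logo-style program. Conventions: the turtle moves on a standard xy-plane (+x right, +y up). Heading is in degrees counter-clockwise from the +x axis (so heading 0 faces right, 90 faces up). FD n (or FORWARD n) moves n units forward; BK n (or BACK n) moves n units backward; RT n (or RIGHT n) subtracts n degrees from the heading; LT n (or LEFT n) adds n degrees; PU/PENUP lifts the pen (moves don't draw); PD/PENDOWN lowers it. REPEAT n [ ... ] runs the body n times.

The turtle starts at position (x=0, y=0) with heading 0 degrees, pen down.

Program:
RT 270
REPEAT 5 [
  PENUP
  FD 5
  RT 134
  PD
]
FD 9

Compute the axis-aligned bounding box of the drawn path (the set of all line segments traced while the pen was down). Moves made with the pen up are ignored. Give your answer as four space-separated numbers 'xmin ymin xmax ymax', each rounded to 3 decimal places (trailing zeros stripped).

Answer: -4.6 0.08 2.294 5.865

Derivation:
Executing turtle program step by step:
Start: pos=(0,0), heading=0, pen down
RT 270: heading 0 -> 90
REPEAT 5 [
  -- iteration 1/5 --
  PU: pen up
  FD 5: (0,0) -> (0,5) [heading=90, move]
  RT 134: heading 90 -> 316
  PD: pen down
  -- iteration 2/5 --
  PU: pen up
  FD 5: (0,5) -> (3.597,1.527) [heading=316, move]
  RT 134: heading 316 -> 182
  PD: pen down
  -- iteration 3/5 --
  PU: pen up
  FD 5: (3.597,1.527) -> (-1.4,1.352) [heading=182, move]
  RT 134: heading 182 -> 48
  PD: pen down
  -- iteration 4/5 --
  PU: pen up
  FD 5: (-1.4,1.352) -> (1.945,5.068) [heading=48, move]
  RT 134: heading 48 -> 274
  PD: pen down
  -- iteration 5/5 --
  PU: pen up
  FD 5: (1.945,5.068) -> (2.294,0.08) [heading=274, move]
  RT 134: heading 274 -> 140
  PD: pen down
]
FD 9: (2.294,0.08) -> (-4.6,5.865) [heading=140, draw]
Final: pos=(-4.6,5.865), heading=140, 1 segment(s) drawn

Segment endpoints: x in {-4.6, 2.294}, y in {0.08, 5.865}
xmin=-4.6, ymin=0.08, xmax=2.294, ymax=5.865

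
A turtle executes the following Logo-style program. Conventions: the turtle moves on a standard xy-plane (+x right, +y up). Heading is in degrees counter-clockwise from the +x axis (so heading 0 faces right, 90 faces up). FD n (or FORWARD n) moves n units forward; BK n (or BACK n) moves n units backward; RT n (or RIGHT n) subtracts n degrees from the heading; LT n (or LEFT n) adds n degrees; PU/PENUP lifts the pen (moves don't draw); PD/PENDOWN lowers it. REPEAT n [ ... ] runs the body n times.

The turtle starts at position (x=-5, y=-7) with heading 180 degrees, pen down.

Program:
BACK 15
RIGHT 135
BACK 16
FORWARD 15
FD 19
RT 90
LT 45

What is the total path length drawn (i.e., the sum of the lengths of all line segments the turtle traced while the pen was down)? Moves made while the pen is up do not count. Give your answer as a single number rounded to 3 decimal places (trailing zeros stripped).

Executing turtle program step by step:
Start: pos=(-5,-7), heading=180, pen down
BK 15: (-5,-7) -> (10,-7) [heading=180, draw]
RT 135: heading 180 -> 45
BK 16: (10,-7) -> (-1.314,-18.314) [heading=45, draw]
FD 15: (-1.314,-18.314) -> (9.293,-7.707) [heading=45, draw]
FD 19: (9.293,-7.707) -> (22.728,5.728) [heading=45, draw]
RT 90: heading 45 -> 315
LT 45: heading 315 -> 0
Final: pos=(22.728,5.728), heading=0, 4 segment(s) drawn

Segment lengths:
  seg 1: (-5,-7) -> (10,-7), length = 15
  seg 2: (10,-7) -> (-1.314,-18.314), length = 16
  seg 3: (-1.314,-18.314) -> (9.293,-7.707), length = 15
  seg 4: (9.293,-7.707) -> (22.728,5.728), length = 19
Total = 65

Answer: 65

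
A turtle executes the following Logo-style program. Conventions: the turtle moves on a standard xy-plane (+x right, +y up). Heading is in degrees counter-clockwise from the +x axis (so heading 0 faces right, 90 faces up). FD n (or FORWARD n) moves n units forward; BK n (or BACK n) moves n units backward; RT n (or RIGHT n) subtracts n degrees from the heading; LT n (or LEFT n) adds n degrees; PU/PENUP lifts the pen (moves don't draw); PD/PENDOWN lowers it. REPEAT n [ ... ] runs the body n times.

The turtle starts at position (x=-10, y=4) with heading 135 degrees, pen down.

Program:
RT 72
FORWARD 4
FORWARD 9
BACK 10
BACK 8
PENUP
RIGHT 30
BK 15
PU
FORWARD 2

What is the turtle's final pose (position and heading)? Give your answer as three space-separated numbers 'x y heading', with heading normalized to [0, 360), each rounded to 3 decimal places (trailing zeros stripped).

Executing turtle program step by step:
Start: pos=(-10,4), heading=135, pen down
RT 72: heading 135 -> 63
FD 4: (-10,4) -> (-8.184,7.564) [heading=63, draw]
FD 9: (-8.184,7.564) -> (-4.098,15.583) [heading=63, draw]
BK 10: (-4.098,15.583) -> (-8.638,6.673) [heading=63, draw]
BK 8: (-8.638,6.673) -> (-12.27,-0.455) [heading=63, draw]
PU: pen up
RT 30: heading 63 -> 33
BK 15: (-12.27,-0.455) -> (-24.85,-8.625) [heading=33, move]
PU: pen up
FD 2: (-24.85,-8.625) -> (-23.173,-7.535) [heading=33, move]
Final: pos=(-23.173,-7.535), heading=33, 4 segment(s) drawn

Answer: -23.173 -7.535 33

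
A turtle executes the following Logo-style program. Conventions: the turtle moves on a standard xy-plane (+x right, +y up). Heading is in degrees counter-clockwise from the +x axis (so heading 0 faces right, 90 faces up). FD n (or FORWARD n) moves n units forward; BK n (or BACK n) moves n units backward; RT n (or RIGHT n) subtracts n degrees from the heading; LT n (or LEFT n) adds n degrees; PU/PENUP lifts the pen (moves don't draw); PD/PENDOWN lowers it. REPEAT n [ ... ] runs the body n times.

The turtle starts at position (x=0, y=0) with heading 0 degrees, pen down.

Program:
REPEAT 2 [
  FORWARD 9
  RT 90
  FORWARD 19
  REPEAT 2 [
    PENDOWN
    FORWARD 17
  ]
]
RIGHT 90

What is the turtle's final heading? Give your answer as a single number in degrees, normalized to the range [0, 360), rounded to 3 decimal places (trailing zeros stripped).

Answer: 90

Derivation:
Executing turtle program step by step:
Start: pos=(0,0), heading=0, pen down
REPEAT 2 [
  -- iteration 1/2 --
  FD 9: (0,0) -> (9,0) [heading=0, draw]
  RT 90: heading 0 -> 270
  FD 19: (9,0) -> (9,-19) [heading=270, draw]
  REPEAT 2 [
    -- iteration 1/2 --
    PD: pen down
    FD 17: (9,-19) -> (9,-36) [heading=270, draw]
    -- iteration 2/2 --
    PD: pen down
    FD 17: (9,-36) -> (9,-53) [heading=270, draw]
  ]
  -- iteration 2/2 --
  FD 9: (9,-53) -> (9,-62) [heading=270, draw]
  RT 90: heading 270 -> 180
  FD 19: (9,-62) -> (-10,-62) [heading=180, draw]
  REPEAT 2 [
    -- iteration 1/2 --
    PD: pen down
    FD 17: (-10,-62) -> (-27,-62) [heading=180, draw]
    -- iteration 2/2 --
    PD: pen down
    FD 17: (-27,-62) -> (-44,-62) [heading=180, draw]
  ]
]
RT 90: heading 180 -> 90
Final: pos=(-44,-62), heading=90, 8 segment(s) drawn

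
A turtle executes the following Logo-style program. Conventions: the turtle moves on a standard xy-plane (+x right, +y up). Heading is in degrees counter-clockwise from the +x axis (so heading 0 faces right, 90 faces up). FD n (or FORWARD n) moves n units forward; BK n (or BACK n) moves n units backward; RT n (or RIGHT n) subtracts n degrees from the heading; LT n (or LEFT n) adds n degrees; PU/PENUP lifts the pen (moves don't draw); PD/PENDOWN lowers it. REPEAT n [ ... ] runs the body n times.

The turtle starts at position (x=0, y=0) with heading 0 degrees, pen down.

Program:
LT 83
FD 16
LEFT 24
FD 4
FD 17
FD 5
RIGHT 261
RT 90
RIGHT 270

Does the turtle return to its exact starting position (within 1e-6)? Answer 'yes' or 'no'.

Executing turtle program step by step:
Start: pos=(0,0), heading=0, pen down
LT 83: heading 0 -> 83
FD 16: (0,0) -> (1.95,15.881) [heading=83, draw]
LT 24: heading 83 -> 107
FD 4: (1.95,15.881) -> (0.78,19.706) [heading=107, draw]
FD 17: (0.78,19.706) -> (-4.19,35.963) [heading=107, draw]
FD 5: (-4.19,35.963) -> (-5.652,40.745) [heading=107, draw]
RT 261: heading 107 -> 206
RT 90: heading 206 -> 116
RT 270: heading 116 -> 206
Final: pos=(-5.652,40.745), heading=206, 4 segment(s) drawn

Start position: (0, 0)
Final position: (-5.652, 40.745)
Distance = 41.135; >= 1e-6 -> NOT closed

Answer: no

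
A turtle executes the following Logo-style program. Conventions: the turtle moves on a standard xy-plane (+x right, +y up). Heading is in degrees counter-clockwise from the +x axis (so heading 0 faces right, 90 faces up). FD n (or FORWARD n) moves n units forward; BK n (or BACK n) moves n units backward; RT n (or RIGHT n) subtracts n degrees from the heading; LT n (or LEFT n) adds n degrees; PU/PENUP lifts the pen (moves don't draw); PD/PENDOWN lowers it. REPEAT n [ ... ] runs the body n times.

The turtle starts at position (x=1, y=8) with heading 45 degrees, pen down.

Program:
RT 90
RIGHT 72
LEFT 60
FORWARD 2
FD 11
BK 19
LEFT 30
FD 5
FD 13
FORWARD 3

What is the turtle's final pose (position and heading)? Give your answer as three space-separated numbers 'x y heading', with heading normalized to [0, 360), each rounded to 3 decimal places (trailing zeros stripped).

Answer: 16.443 3.498 333

Derivation:
Executing turtle program step by step:
Start: pos=(1,8), heading=45, pen down
RT 90: heading 45 -> 315
RT 72: heading 315 -> 243
LT 60: heading 243 -> 303
FD 2: (1,8) -> (2.089,6.323) [heading=303, draw]
FD 11: (2.089,6.323) -> (8.08,-2.903) [heading=303, draw]
BK 19: (8.08,-2.903) -> (-2.268,13.032) [heading=303, draw]
LT 30: heading 303 -> 333
FD 5: (-2.268,13.032) -> (2.187,10.762) [heading=333, draw]
FD 13: (2.187,10.762) -> (13.77,4.86) [heading=333, draw]
FD 3: (13.77,4.86) -> (16.443,3.498) [heading=333, draw]
Final: pos=(16.443,3.498), heading=333, 6 segment(s) drawn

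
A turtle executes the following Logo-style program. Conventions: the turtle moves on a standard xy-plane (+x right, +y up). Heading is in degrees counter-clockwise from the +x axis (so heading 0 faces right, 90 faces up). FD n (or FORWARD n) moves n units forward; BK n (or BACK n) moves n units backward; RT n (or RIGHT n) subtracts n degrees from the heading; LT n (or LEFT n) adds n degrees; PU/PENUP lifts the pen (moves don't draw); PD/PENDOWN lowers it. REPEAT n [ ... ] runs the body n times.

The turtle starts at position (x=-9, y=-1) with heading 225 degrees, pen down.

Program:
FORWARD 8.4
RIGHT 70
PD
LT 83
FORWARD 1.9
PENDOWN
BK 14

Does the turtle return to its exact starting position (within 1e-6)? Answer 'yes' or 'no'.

Answer: no

Derivation:
Executing turtle program step by step:
Start: pos=(-9,-1), heading=225, pen down
FD 8.4: (-9,-1) -> (-14.94,-6.94) [heading=225, draw]
RT 70: heading 225 -> 155
PD: pen down
LT 83: heading 155 -> 238
FD 1.9: (-14.94,-6.94) -> (-15.947,-8.551) [heading=238, draw]
PD: pen down
BK 14: (-15.947,-8.551) -> (-8.528,3.322) [heading=238, draw]
Final: pos=(-8.528,3.322), heading=238, 3 segment(s) drawn

Start position: (-9, -1)
Final position: (-8.528, 3.322)
Distance = 4.347; >= 1e-6 -> NOT closed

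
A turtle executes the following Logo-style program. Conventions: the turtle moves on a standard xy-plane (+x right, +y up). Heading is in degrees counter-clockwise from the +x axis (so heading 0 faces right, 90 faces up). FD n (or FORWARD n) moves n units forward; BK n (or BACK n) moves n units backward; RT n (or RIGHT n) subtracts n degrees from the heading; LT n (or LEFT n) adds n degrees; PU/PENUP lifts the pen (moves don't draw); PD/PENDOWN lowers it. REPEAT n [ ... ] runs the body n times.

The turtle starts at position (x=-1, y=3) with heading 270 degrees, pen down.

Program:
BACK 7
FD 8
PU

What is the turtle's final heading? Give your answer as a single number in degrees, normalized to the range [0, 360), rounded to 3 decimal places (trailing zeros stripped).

Answer: 270

Derivation:
Executing turtle program step by step:
Start: pos=(-1,3), heading=270, pen down
BK 7: (-1,3) -> (-1,10) [heading=270, draw]
FD 8: (-1,10) -> (-1,2) [heading=270, draw]
PU: pen up
Final: pos=(-1,2), heading=270, 2 segment(s) drawn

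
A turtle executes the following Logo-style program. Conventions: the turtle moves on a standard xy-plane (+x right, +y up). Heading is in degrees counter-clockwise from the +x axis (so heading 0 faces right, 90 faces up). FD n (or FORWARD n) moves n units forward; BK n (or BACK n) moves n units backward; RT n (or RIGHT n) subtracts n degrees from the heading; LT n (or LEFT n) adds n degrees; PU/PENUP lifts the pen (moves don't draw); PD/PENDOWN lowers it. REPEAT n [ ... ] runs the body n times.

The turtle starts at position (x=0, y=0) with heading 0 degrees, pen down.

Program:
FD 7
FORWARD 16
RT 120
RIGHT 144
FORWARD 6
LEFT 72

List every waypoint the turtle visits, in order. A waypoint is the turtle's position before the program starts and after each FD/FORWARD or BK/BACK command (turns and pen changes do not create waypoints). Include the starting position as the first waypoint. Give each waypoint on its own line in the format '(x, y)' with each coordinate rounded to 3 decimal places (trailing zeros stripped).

Answer: (0, 0)
(7, 0)
(23, 0)
(22.373, 5.967)

Derivation:
Executing turtle program step by step:
Start: pos=(0,0), heading=0, pen down
FD 7: (0,0) -> (7,0) [heading=0, draw]
FD 16: (7,0) -> (23,0) [heading=0, draw]
RT 120: heading 0 -> 240
RT 144: heading 240 -> 96
FD 6: (23,0) -> (22.373,5.967) [heading=96, draw]
LT 72: heading 96 -> 168
Final: pos=(22.373,5.967), heading=168, 3 segment(s) drawn
Waypoints (4 total):
(0, 0)
(7, 0)
(23, 0)
(22.373, 5.967)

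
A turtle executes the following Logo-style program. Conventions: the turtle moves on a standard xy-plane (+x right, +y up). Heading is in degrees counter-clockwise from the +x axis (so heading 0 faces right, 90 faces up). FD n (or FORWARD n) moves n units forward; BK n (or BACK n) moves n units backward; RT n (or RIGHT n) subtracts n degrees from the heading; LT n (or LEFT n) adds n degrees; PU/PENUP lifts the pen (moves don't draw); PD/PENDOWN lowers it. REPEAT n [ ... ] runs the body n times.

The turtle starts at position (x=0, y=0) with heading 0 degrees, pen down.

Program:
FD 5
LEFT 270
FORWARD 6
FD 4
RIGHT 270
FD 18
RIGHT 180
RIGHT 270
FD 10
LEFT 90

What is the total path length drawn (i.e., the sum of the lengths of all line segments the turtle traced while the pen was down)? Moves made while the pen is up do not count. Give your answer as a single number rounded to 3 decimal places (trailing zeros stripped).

Answer: 43

Derivation:
Executing turtle program step by step:
Start: pos=(0,0), heading=0, pen down
FD 5: (0,0) -> (5,0) [heading=0, draw]
LT 270: heading 0 -> 270
FD 6: (5,0) -> (5,-6) [heading=270, draw]
FD 4: (5,-6) -> (5,-10) [heading=270, draw]
RT 270: heading 270 -> 0
FD 18: (5,-10) -> (23,-10) [heading=0, draw]
RT 180: heading 0 -> 180
RT 270: heading 180 -> 270
FD 10: (23,-10) -> (23,-20) [heading=270, draw]
LT 90: heading 270 -> 0
Final: pos=(23,-20), heading=0, 5 segment(s) drawn

Segment lengths:
  seg 1: (0,0) -> (5,0), length = 5
  seg 2: (5,0) -> (5,-6), length = 6
  seg 3: (5,-6) -> (5,-10), length = 4
  seg 4: (5,-10) -> (23,-10), length = 18
  seg 5: (23,-10) -> (23,-20), length = 10
Total = 43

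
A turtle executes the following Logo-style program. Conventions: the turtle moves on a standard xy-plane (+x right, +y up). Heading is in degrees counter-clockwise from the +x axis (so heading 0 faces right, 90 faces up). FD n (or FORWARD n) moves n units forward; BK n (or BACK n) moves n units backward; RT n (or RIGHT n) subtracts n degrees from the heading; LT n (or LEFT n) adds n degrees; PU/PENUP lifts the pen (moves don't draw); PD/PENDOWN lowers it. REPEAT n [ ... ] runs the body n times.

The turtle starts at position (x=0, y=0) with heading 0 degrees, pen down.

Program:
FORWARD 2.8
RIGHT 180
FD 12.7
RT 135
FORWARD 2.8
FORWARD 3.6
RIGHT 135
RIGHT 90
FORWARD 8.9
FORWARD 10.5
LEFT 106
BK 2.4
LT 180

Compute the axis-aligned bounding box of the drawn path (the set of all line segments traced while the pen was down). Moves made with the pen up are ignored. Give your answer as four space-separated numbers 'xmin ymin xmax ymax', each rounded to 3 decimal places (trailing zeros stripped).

Executing turtle program step by step:
Start: pos=(0,0), heading=0, pen down
FD 2.8: (0,0) -> (2.8,0) [heading=0, draw]
RT 180: heading 0 -> 180
FD 12.7: (2.8,0) -> (-9.9,0) [heading=180, draw]
RT 135: heading 180 -> 45
FD 2.8: (-9.9,0) -> (-7.92,1.98) [heading=45, draw]
FD 3.6: (-7.92,1.98) -> (-5.375,4.525) [heading=45, draw]
RT 135: heading 45 -> 270
RT 90: heading 270 -> 180
FD 8.9: (-5.375,4.525) -> (-14.275,4.525) [heading=180, draw]
FD 10.5: (-14.275,4.525) -> (-24.775,4.525) [heading=180, draw]
LT 106: heading 180 -> 286
BK 2.4: (-24.775,4.525) -> (-25.436,6.833) [heading=286, draw]
LT 180: heading 286 -> 106
Final: pos=(-25.436,6.833), heading=106, 7 segment(s) drawn

Segment endpoints: x in {-25.436, -24.775, -14.275, -9.9, -7.92, -5.375, 0, 2.8}, y in {0, 0, 1.98, 4.525, 4.525, 4.525, 6.833}
xmin=-25.436, ymin=0, xmax=2.8, ymax=6.833

Answer: -25.436 0 2.8 6.833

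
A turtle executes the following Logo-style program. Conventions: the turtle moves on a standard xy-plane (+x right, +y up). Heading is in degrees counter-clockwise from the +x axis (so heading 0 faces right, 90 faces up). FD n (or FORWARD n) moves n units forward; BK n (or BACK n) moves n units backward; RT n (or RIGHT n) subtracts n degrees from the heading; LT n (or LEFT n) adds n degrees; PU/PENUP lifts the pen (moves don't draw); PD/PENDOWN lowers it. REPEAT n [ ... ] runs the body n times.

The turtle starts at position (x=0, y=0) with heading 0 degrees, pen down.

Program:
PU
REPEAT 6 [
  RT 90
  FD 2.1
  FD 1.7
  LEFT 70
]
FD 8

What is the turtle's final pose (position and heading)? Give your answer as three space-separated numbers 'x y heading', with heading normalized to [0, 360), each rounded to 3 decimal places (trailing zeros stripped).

Executing turtle program step by step:
Start: pos=(0,0), heading=0, pen down
PU: pen up
REPEAT 6 [
  -- iteration 1/6 --
  RT 90: heading 0 -> 270
  FD 2.1: (0,0) -> (0,-2.1) [heading=270, move]
  FD 1.7: (0,-2.1) -> (0,-3.8) [heading=270, move]
  LT 70: heading 270 -> 340
  -- iteration 2/6 --
  RT 90: heading 340 -> 250
  FD 2.1: (0,-3.8) -> (-0.718,-5.773) [heading=250, move]
  FD 1.7: (-0.718,-5.773) -> (-1.3,-7.371) [heading=250, move]
  LT 70: heading 250 -> 320
  -- iteration 3/6 --
  RT 90: heading 320 -> 230
  FD 2.1: (-1.3,-7.371) -> (-2.65,-8.98) [heading=230, move]
  FD 1.7: (-2.65,-8.98) -> (-3.742,-10.282) [heading=230, move]
  LT 70: heading 230 -> 300
  -- iteration 4/6 --
  RT 90: heading 300 -> 210
  FD 2.1: (-3.742,-10.282) -> (-5.561,-11.332) [heading=210, move]
  FD 1.7: (-5.561,-11.332) -> (-7.033,-12.182) [heading=210, move]
  LT 70: heading 210 -> 280
  -- iteration 5/6 --
  RT 90: heading 280 -> 190
  FD 2.1: (-7.033,-12.182) -> (-9.101,-12.546) [heading=190, move]
  FD 1.7: (-9.101,-12.546) -> (-10.775,-12.842) [heading=190, move]
  LT 70: heading 190 -> 260
  -- iteration 6/6 --
  RT 90: heading 260 -> 170
  FD 2.1: (-10.775,-12.842) -> (-12.844,-12.477) [heading=170, move]
  FD 1.7: (-12.844,-12.477) -> (-14.518,-12.182) [heading=170, move]
  LT 70: heading 170 -> 240
]
FD 8: (-14.518,-12.182) -> (-18.518,-19.11) [heading=240, move]
Final: pos=(-18.518,-19.11), heading=240, 0 segment(s) drawn

Answer: -18.518 -19.11 240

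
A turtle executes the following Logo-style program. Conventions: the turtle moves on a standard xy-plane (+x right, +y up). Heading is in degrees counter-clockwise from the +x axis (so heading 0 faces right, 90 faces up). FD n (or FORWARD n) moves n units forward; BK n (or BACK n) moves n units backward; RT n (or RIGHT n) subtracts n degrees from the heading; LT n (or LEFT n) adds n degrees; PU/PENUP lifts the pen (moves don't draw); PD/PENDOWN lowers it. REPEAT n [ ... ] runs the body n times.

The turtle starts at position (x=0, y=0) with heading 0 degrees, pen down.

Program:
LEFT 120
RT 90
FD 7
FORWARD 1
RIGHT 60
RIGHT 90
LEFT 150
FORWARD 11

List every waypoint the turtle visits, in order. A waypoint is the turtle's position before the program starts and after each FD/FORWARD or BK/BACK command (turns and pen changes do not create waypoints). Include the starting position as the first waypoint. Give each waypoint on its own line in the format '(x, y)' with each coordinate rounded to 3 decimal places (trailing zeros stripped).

Answer: (0, 0)
(6.062, 3.5)
(6.928, 4)
(16.454, 9.5)

Derivation:
Executing turtle program step by step:
Start: pos=(0,0), heading=0, pen down
LT 120: heading 0 -> 120
RT 90: heading 120 -> 30
FD 7: (0,0) -> (6.062,3.5) [heading=30, draw]
FD 1: (6.062,3.5) -> (6.928,4) [heading=30, draw]
RT 60: heading 30 -> 330
RT 90: heading 330 -> 240
LT 150: heading 240 -> 30
FD 11: (6.928,4) -> (16.454,9.5) [heading=30, draw]
Final: pos=(16.454,9.5), heading=30, 3 segment(s) drawn
Waypoints (4 total):
(0, 0)
(6.062, 3.5)
(6.928, 4)
(16.454, 9.5)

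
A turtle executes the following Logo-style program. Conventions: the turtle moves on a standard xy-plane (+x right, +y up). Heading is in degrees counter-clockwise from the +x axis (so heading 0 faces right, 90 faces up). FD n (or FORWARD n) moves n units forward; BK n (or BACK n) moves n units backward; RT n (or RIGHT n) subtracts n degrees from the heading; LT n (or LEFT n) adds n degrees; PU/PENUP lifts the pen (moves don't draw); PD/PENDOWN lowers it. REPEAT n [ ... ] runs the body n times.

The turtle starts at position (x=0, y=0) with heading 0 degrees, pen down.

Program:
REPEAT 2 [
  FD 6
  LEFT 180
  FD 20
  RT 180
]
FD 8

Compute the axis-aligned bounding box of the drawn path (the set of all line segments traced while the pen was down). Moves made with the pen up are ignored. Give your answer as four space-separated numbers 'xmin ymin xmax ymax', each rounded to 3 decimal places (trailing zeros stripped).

Executing turtle program step by step:
Start: pos=(0,0), heading=0, pen down
REPEAT 2 [
  -- iteration 1/2 --
  FD 6: (0,0) -> (6,0) [heading=0, draw]
  LT 180: heading 0 -> 180
  FD 20: (6,0) -> (-14,0) [heading=180, draw]
  RT 180: heading 180 -> 0
  -- iteration 2/2 --
  FD 6: (-14,0) -> (-8,0) [heading=0, draw]
  LT 180: heading 0 -> 180
  FD 20: (-8,0) -> (-28,0) [heading=180, draw]
  RT 180: heading 180 -> 0
]
FD 8: (-28,0) -> (-20,0) [heading=0, draw]
Final: pos=(-20,0), heading=0, 5 segment(s) drawn

Segment endpoints: x in {-28, -20, -14, -8, 0, 6}, y in {0, 0, 0}
xmin=-28, ymin=0, xmax=6, ymax=0

Answer: -28 0 6 0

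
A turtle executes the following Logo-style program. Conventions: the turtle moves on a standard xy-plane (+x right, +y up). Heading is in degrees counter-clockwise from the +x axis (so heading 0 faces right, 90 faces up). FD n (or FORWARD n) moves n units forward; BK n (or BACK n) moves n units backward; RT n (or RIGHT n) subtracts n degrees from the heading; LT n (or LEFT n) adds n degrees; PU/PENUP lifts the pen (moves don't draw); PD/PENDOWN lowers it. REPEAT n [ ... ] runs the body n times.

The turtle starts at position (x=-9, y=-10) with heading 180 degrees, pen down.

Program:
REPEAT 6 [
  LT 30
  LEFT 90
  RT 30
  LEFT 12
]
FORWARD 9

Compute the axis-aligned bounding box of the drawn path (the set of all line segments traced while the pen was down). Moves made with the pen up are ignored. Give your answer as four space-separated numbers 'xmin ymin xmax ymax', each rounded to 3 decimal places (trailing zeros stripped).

Answer: -9 -10 -6.219 -1.44

Derivation:
Executing turtle program step by step:
Start: pos=(-9,-10), heading=180, pen down
REPEAT 6 [
  -- iteration 1/6 --
  LT 30: heading 180 -> 210
  LT 90: heading 210 -> 300
  RT 30: heading 300 -> 270
  LT 12: heading 270 -> 282
  -- iteration 2/6 --
  LT 30: heading 282 -> 312
  LT 90: heading 312 -> 42
  RT 30: heading 42 -> 12
  LT 12: heading 12 -> 24
  -- iteration 3/6 --
  LT 30: heading 24 -> 54
  LT 90: heading 54 -> 144
  RT 30: heading 144 -> 114
  LT 12: heading 114 -> 126
  -- iteration 4/6 --
  LT 30: heading 126 -> 156
  LT 90: heading 156 -> 246
  RT 30: heading 246 -> 216
  LT 12: heading 216 -> 228
  -- iteration 5/6 --
  LT 30: heading 228 -> 258
  LT 90: heading 258 -> 348
  RT 30: heading 348 -> 318
  LT 12: heading 318 -> 330
  -- iteration 6/6 --
  LT 30: heading 330 -> 0
  LT 90: heading 0 -> 90
  RT 30: heading 90 -> 60
  LT 12: heading 60 -> 72
]
FD 9: (-9,-10) -> (-6.219,-1.44) [heading=72, draw]
Final: pos=(-6.219,-1.44), heading=72, 1 segment(s) drawn

Segment endpoints: x in {-9, -6.219}, y in {-10, -1.44}
xmin=-9, ymin=-10, xmax=-6.219, ymax=-1.44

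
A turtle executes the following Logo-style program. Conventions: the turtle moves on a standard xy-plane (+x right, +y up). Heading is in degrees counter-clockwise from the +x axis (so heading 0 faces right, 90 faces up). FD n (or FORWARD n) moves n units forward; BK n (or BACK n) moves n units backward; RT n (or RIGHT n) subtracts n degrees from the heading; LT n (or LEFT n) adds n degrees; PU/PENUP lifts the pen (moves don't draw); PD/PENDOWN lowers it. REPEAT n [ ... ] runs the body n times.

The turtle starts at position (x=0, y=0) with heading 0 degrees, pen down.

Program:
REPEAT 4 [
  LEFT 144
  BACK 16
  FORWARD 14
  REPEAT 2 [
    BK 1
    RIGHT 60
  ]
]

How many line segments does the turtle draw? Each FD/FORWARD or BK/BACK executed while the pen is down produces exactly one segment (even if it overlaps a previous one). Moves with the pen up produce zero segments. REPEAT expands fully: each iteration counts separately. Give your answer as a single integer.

Answer: 16

Derivation:
Executing turtle program step by step:
Start: pos=(0,0), heading=0, pen down
REPEAT 4 [
  -- iteration 1/4 --
  LT 144: heading 0 -> 144
  BK 16: (0,0) -> (12.944,-9.405) [heading=144, draw]
  FD 14: (12.944,-9.405) -> (1.618,-1.176) [heading=144, draw]
  REPEAT 2 [
    -- iteration 1/2 --
    BK 1: (1.618,-1.176) -> (2.427,-1.763) [heading=144, draw]
    RT 60: heading 144 -> 84
    -- iteration 2/2 --
    BK 1: (2.427,-1.763) -> (2.323,-2.758) [heading=84, draw]
    RT 60: heading 84 -> 24
  ]
  -- iteration 2/4 --
  LT 144: heading 24 -> 168
  BK 16: (2.323,-2.758) -> (17.973,-6.084) [heading=168, draw]
  FD 14: (17.973,-6.084) -> (4.279,-3.174) [heading=168, draw]
  REPEAT 2 [
    -- iteration 1/2 --
    BK 1: (4.279,-3.174) -> (5.257,-3.382) [heading=168, draw]
    RT 60: heading 168 -> 108
    -- iteration 2/2 --
    BK 1: (5.257,-3.382) -> (5.566,-4.333) [heading=108, draw]
    RT 60: heading 108 -> 48
  ]
  -- iteration 3/4 --
  LT 144: heading 48 -> 192
  BK 16: (5.566,-4.333) -> (21.216,-1.006) [heading=192, draw]
  FD 14: (21.216,-1.006) -> (7.522,-3.917) [heading=192, draw]
  REPEAT 2 [
    -- iteration 1/2 --
    BK 1: (7.522,-3.917) -> (8.5,-3.709) [heading=192, draw]
    RT 60: heading 192 -> 132
    -- iteration 2/2 --
    BK 1: (8.5,-3.709) -> (9.17,-4.452) [heading=132, draw]
    RT 60: heading 132 -> 72
  ]
  -- iteration 4/4 --
  LT 144: heading 72 -> 216
  BK 16: (9.17,-4.452) -> (22.114,4.952) [heading=216, draw]
  FD 14: (22.114,4.952) -> (10.788,-3.277) [heading=216, draw]
  REPEAT 2 [
    -- iteration 1/2 --
    BK 1: (10.788,-3.277) -> (11.597,-2.689) [heading=216, draw]
    RT 60: heading 216 -> 156
    -- iteration 2/2 --
    BK 1: (11.597,-2.689) -> (12.51,-3.095) [heading=156, draw]
    RT 60: heading 156 -> 96
  ]
]
Final: pos=(12.51,-3.095), heading=96, 16 segment(s) drawn
Segments drawn: 16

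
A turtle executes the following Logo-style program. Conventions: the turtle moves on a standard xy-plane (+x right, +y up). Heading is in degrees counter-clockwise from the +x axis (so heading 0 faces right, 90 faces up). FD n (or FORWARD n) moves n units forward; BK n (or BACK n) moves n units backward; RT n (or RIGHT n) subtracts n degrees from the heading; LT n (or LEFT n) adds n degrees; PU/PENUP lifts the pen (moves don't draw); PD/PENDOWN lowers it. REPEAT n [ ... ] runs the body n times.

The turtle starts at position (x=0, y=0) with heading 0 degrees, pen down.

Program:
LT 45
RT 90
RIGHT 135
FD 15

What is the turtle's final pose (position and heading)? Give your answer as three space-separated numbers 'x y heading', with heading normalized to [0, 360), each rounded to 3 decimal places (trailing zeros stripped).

Answer: -15 0 180

Derivation:
Executing turtle program step by step:
Start: pos=(0,0), heading=0, pen down
LT 45: heading 0 -> 45
RT 90: heading 45 -> 315
RT 135: heading 315 -> 180
FD 15: (0,0) -> (-15,0) [heading=180, draw]
Final: pos=(-15,0), heading=180, 1 segment(s) drawn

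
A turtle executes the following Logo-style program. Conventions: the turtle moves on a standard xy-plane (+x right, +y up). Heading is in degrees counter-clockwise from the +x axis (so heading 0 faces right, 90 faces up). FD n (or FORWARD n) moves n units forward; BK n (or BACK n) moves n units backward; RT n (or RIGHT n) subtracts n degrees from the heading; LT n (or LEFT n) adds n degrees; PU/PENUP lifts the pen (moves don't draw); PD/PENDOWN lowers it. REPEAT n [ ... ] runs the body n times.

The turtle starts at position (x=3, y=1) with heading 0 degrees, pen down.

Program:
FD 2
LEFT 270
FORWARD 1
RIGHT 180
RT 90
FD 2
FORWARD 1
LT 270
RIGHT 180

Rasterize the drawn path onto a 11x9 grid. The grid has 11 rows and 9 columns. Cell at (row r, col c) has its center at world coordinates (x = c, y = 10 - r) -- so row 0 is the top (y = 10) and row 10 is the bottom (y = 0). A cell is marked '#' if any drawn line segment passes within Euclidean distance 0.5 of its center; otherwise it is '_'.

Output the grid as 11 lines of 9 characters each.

Answer: _________
_________
_________
_________
_________
_________
_________
_________
_________
___###___
_____####

Derivation:
Segment 0: (3,1) -> (5,1)
Segment 1: (5,1) -> (5,0)
Segment 2: (5,0) -> (7,0)
Segment 3: (7,0) -> (8,0)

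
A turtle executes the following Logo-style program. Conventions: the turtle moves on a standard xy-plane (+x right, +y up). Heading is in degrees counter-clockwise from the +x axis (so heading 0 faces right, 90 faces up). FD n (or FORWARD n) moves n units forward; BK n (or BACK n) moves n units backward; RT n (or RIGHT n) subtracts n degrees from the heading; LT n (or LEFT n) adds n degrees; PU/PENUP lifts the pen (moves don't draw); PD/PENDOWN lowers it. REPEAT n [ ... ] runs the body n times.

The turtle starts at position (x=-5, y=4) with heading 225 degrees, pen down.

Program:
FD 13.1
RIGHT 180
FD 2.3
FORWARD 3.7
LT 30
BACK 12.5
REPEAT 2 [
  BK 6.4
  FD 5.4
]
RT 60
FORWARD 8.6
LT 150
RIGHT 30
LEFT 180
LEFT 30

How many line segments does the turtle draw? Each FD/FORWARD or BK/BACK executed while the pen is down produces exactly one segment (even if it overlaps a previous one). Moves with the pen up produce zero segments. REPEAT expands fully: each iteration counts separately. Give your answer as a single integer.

Executing turtle program step by step:
Start: pos=(-5,4), heading=225, pen down
FD 13.1: (-5,4) -> (-14.263,-5.263) [heading=225, draw]
RT 180: heading 225 -> 45
FD 2.3: (-14.263,-5.263) -> (-12.637,-3.637) [heading=45, draw]
FD 3.7: (-12.637,-3.637) -> (-10.02,-1.02) [heading=45, draw]
LT 30: heading 45 -> 75
BK 12.5: (-10.02,-1.02) -> (-13.256,-13.095) [heading=75, draw]
REPEAT 2 [
  -- iteration 1/2 --
  BK 6.4: (-13.256,-13.095) -> (-14.912,-19.276) [heading=75, draw]
  FD 5.4: (-14.912,-19.276) -> (-13.515,-14.06) [heading=75, draw]
  -- iteration 2/2 --
  BK 6.4: (-13.515,-14.06) -> (-15.171,-20.242) [heading=75, draw]
  FD 5.4: (-15.171,-20.242) -> (-13.773,-15.026) [heading=75, draw]
]
RT 60: heading 75 -> 15
FD 8.6: (-13.773,-15.026) -> (-5.466,-12.801) [heading=15, draw]
LT 150: heading 15 -> 165
RT 30: heading 165 -> 135
LT 180: heading 135 -> 315
LT 30: heading 315 -> 345
Final: pos=(-5.466,-12.801), heading=345, 9 segment(s) drawn
Segments drawn: 9

Answer: 9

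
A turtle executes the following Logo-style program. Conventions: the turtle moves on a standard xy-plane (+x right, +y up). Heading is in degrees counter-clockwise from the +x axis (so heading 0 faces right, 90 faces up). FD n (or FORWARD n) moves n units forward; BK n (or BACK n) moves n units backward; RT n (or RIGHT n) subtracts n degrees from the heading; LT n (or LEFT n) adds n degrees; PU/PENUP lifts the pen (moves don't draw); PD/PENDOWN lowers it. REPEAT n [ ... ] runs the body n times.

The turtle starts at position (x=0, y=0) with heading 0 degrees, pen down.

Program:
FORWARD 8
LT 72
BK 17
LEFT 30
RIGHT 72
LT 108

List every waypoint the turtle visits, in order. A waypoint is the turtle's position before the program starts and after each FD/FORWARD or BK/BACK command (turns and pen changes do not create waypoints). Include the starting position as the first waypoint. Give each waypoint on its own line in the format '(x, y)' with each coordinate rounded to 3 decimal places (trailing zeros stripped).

Executing turtle program step by step:
Start: pos=(0,0), heading=0, pen down
FD 8: (0,0) -> (8,0) [heading=0, draw]
LT 72: heading 0 -> 72
BK 17: (8,0) -> (2.747,-16.168) [heading=72, draw]
LT 30: heading 72 -> 102
RT 72: heading 102 -> 30
LT 108: heading 30 -> 138
Final: pos=(2.747,-16.168), heading=138, 2 segment(s) drawn
Waypoints (3 total):
(0, 0)
(8, 0)
(2.747, -16.168)

Answer: (0, 0)
(8, 0)
(2.747, -16.168)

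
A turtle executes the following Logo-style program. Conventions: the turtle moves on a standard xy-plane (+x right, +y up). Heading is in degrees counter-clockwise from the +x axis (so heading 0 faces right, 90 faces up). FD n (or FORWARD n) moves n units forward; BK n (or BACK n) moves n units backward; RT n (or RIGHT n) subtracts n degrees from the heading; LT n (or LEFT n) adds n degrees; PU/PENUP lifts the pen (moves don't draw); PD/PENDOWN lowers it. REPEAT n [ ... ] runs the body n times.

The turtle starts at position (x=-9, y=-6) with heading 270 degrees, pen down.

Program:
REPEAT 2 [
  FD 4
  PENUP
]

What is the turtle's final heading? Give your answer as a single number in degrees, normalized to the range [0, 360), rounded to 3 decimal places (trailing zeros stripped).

Answer: 270

Derivation:
Executing turtle program step by step:
Start: pos=(-9,-6), heading=270, pen down
REPEAT 2 [
  -- iteration 1/2 --
  FD 4: (-9,-6) -> (-9,-10) [heading=270, draw]
  PU: pen up
  -- iteration 2/2 --
  FD 4: (-9,-10) -> (-9,-14) [heading=270, move]
  PU: pen up
]
Final: pos=(-9,-14), heading=270, 1 segment(s) drawn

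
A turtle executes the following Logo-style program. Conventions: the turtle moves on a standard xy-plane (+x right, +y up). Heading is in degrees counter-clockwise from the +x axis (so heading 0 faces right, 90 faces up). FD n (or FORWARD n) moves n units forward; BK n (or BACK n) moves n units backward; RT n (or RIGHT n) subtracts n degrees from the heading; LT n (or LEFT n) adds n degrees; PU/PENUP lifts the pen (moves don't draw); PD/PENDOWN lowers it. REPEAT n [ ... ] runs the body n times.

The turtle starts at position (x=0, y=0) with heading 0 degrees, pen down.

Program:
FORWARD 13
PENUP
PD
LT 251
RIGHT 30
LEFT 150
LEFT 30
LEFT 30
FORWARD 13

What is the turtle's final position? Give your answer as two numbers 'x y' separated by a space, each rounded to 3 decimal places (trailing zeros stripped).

Answer: 17.232 12.292

Derivation:
Executing turtle program step by step:
Start: pos=(0,0), heading=0, pen down
FD 13: (0,0) -> (13,0) [heading=0, draw]
PU: pen up
PD: pen down
LT 251: heading 0 -> 251
RT 30: heading 251 -> 221
LT 150: heading 221 -> 11
LT 30: heading 11 -> 41
LT 30: heading 41 -> 71
FD 13: (13,0) -> (17.232,12.292) [heading=71, draw]
Final: pos=(17.232,12.292), heading=71, 2 segment(s) drawn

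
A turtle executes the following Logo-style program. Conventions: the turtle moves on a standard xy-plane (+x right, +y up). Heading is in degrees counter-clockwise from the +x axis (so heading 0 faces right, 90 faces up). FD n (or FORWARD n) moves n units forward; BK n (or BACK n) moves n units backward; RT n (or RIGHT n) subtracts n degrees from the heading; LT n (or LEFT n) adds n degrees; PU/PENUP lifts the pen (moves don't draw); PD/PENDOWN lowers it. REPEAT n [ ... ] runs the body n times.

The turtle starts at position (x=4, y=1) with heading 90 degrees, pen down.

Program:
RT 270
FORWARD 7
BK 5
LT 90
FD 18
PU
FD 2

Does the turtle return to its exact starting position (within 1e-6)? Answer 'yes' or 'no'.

Executing turtle program step by step:
Start: pos=(4,1), heading=90, pen down
RT 270: heading 90 -> 180
FD 7: (4,1) -> (-3,1) [heading=180, draw]
BK 5: (-3,1) -> (2,1) [heading=180, draw]
LT 90: heading 180 -> 270
FD 18: (2,1) -> (2,-17) [heading=270, draw]
PU: pen up
FD 2: (2,-17) -> (2,-19) [heading=270, move]
Final: pos=(2,-19), heading=270, 3 segment(s) drawn

Start position: (4, 1)
Final position: (2, -19)
Distance = 20.1; >= 1e-6 -> NOT closed

Answer: no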